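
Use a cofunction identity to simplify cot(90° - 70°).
cot(90° - 70°) = tan(70°)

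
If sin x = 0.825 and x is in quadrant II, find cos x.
cos x = -0.5651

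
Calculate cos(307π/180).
cos(307π/180) = 0.6018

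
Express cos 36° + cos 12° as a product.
cos 36° + cos 12° = 2 cos(24°) cos(12°)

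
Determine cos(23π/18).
cos(23π/18) = -0.6428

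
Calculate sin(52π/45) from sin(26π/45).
sin(52π/45) = 2 sin 26π/45 cos 26π/45 = -0.4695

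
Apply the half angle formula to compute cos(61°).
cos(61°) = √((1 + cos 122°)/2) = 0.4848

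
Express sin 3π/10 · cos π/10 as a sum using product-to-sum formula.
sin 3π/10 cos π/10 = (1/2)[sin(3π/10+π/10) + sin(3π/10-π/10)]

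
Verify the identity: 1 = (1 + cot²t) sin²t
RHS = csc²t · sin²t = (1/sin²t) · sin²t = 1 = LHS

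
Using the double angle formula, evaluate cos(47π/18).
cos(47π/18) = cos²47π/36 - sin²47π/36 = -0.342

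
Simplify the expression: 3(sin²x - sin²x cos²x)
3(sin²x - sin²x cos²x) = 3(sin⁴x) (using Factoring)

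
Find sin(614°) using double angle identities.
sin(614°) = 2 sin 307° cos 307° = -0.9613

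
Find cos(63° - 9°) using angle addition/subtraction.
cos(63° - 9°) = cos 63° cos 9° + sin 63° sin 9° = 0.5878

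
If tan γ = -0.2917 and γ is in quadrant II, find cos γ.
cos γ = -0.96 (using tan²γ + 1 = sec²γ)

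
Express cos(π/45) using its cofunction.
cos(π/45) = sin(π/2 - π/45) = sin(43π/90)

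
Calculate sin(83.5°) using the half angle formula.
sin(83.5°) = √((1 - cos 167°)/2) = 0.9936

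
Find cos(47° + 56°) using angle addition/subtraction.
cos(47° + 56°) = cos 47° cos 56° - sin 47° sin 56° = -0.225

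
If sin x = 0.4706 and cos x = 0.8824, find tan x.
tan x = sin x / cos x = 0.5333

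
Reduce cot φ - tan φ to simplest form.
cot φ - tan φ = 2 cot(2φ) (using Double angle)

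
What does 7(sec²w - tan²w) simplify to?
7(sec²w - tan²w) = 7 (using Pythagorean identity)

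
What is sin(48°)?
sin(48°) = 0.7431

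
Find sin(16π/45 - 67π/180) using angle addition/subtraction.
sin(16π/45 - 67π/180) = sin 16π/45 cos 67π/180 - cos 16π/45 sin 67π/180 = -0.05234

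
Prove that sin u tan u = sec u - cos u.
RHS = 1/cos u - cos u = (1 - cos²u)/cos u = sin²u/cos u = sin u · (sin u/cos u) = sin u tan u = LHS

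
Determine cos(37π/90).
cos(37π/90) = 0.2756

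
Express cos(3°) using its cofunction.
cos(3°) = sin(90° - 3°) = sin(87°)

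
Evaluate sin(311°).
sin(311°) = -0.7547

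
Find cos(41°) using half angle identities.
cos(41°) = √((1 + cos 82°)/2) = 0.7547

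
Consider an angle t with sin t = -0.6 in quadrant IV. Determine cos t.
cos t = √(1 - sin²t) = 0.8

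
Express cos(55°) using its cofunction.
cos(55°) = sin(90° - 55°) = sin(35°)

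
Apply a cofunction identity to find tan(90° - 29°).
tan(90° - 29°) = cot(29°) = 1.804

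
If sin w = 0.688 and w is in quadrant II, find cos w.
cos w = -0.7257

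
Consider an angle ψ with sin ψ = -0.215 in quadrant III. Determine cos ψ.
cos ψ = ±√(1 - sin²ψ) = -0.9766 (negative in QIII)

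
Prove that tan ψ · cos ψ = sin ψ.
LHS = (sin ψ/cos ψ) · cos ψ = sin ψ = RHS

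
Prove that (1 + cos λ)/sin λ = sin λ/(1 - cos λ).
RHS = sin λ(1 + cos λ) / ((1 - cos λ)(1 + cos λ)) = sin λ(1 + cos λ) / (1 - cos²λ) = sin λ(1 + cos λ) / sin²λ = (1 + cos λ)/sin λ = LHS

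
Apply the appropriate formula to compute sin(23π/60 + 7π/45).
sin(23π/60 + 7π/45) = sin 23π/60 cos 7π/45 + cos 23π/60 sin 7π/45 = 0.9925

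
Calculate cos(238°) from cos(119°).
cos(238°) = cos²119° - sin²119° = -0.5299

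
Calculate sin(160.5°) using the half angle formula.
sin(160.5°) = √((1 - cos 321°)/2) = 0.3338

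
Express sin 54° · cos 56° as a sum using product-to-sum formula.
sin 54° cos 56° = (1/2)[sin(54°+56°) + sin(54°-56°)]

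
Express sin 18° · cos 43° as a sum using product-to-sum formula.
sin 18° cos 43° = (1/2)[sin(18°+43°) + sin(18°-43°)]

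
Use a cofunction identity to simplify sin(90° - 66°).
sin(90° - 66°) = cos(66°)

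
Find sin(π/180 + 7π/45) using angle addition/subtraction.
sin(π/180 + 7π/45) = sin π/180 cos 7π/45 + cos π/180 sin 7π/45 = 0.4848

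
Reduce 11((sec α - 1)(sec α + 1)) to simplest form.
11((sec α - 1)(sec α + 1)) = 11(tan²α) (using Diff. of squares)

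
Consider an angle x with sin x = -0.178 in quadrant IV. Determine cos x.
cos x = √(1 - sin²x) = 0.984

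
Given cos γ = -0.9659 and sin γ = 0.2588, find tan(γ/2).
tan(γ/2) = sin γ / (1 + cos γ) = 7.589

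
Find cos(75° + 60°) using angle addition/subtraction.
cos(75° + 60°) = cos 75° cos 60° - sin 75° sin 60° = -√2/2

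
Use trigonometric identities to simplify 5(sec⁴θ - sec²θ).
5(sec⁴θ - sec²θ) = 5(tan⁴θ + tan²θ) (using Pythagorean)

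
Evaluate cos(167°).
cos(167°) = -0.9744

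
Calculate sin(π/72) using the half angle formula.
sin(π/72) = √((1 - cos π/36)/2) = 0.04362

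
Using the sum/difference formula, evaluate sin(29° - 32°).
sin(29° - 32°) = sin 29° cos 32° - cos 29° sin 32° = -0.05234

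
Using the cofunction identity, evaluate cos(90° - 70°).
cos(90° - 70°) = sin(70°) = 0.9397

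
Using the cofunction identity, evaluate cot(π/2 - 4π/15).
cot(π/2 - 4π/15) = tan(4π/15) = 1.111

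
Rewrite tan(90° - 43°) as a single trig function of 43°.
tan(90° - 43°) = cot(43°)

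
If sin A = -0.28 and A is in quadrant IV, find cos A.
cos A = 0.96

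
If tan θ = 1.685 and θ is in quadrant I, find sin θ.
sin θ = 0.86 (using tan²θ + 1 = sec²θ)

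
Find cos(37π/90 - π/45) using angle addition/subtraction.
cos(37π/90 - π/45) = cos 37π/90 cos π/45 + sin 37π/90 sin π/45 = 0.342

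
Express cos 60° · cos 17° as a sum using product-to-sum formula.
cos 60° cos 17° = (1/2)[cos(60°-17°) + cos(60°+17°)]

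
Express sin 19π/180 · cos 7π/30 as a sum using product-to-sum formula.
sin 19π/180 cos 7π/30 = (1/2)[sin(19π/180+7π/30) + sin(19π/180-7π/30)]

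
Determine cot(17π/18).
cot(17π/18) = -5.671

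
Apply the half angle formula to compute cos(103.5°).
cos(103.5°) = -√((1 + cos 207°)/2) = -0.2334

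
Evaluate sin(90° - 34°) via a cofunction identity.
sin(90° - 34°) = cos(34°) = 0.829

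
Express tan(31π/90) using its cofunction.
tan(31π/90) = cot(π/2 - 31π/90) = cot(7π/45)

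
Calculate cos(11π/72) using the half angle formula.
cos(11π/72) = √((1 + cos 11π/36)/2) = 0.887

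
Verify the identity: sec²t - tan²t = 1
LHS = 1/cos²t - sin²t/cos²t = (1 - sin²t)/cos²t = cos²t/cos²t = 1 = RHS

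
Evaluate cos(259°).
cos(259°) = -0.1908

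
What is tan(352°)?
tan(352°) = -0.1405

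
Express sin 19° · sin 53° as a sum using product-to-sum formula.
sin 19° sin 53° = (1/2)[cos(19°-53°) - cos(19°+53°)]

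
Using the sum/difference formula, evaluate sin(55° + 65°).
sin(55° + 65°) = sin 55° cos 65° + cos 55° sin 65° = √3/2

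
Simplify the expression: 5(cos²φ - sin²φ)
5(cos²φ - sin²φ) = 5(cos(2φ)) (using Double angle)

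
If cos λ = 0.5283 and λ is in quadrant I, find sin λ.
sin λ = 0.8491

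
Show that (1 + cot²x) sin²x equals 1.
LHS = csc²x · sin²x = (1/sin²x) · sin²x = 1 = RHS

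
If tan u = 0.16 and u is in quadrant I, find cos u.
cos u = 0.9874 (using tan²u + 1 = sec²u)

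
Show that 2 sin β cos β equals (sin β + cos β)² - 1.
RHS = sin²β + 2 sin β cos β + cos²β - 1 = (sin²β + cos²β) + 2 sin β cos β - 1 = 1 + 2 sin β cos β - 1 = 2 sin β cos β = LHS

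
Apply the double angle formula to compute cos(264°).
cos(264°) = cos²132° - sin²132° = -0.1045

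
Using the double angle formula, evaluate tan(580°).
tan(580°) = 2 tan 290° / (1 - tan²290°) = 0.8391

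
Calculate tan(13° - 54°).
tan(13° - 54°) = (tan 13° - tan 54°)/(1 + tan 13° tan 54°) = -0.8693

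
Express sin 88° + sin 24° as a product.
sin 88° + sin 24° = 2 sin(56°) cos(32°)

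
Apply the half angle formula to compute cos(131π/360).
cos(131π/360) = √((1 + cos 131π/180)/2) = 0.4147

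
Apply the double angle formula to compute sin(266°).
sin(266°) = 2 sin 133° cos 133° = -0.9976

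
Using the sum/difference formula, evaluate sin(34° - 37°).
sin(34° - 37°) = sin 34° cos 37° - cos 34° sin 37° = -0.05234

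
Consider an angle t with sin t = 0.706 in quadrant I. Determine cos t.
cos t = √(1 - sin²t) = 0.7082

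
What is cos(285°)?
cos(285°) = (√6-√2)/4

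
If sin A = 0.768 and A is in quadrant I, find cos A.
cos A = 0.6404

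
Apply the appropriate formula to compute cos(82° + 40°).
cos(82° + 40°) = cos 82° cos 40° - sin 82° sin 40° = -0.5299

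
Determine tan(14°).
tan(14°) = 0.2493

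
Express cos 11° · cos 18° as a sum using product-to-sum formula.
cos 11° cos 18° = (1/2)[cos(11°-18°) + cos(11°+18°)]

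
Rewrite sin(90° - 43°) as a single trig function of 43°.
sin(90° - 43°) = cos(43°)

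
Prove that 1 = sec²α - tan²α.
RHS = 1/cos²α - sin²α/cos²α = (1 - sin²α)/cos²α = cos²α/cos²α = 1 = LHS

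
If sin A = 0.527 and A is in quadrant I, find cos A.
cos A = 0.8499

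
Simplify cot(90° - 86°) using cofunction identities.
cot(90° - 86°) = tan(86°)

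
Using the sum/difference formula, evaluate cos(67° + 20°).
cos(67° + 20°) = cos 67° cos 20° - sin 67° sin 20° = 0.05234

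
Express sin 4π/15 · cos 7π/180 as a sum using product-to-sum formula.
sin 4π/15 cos 7π/180 = (1/2)[sin(4π/15+7π/180) + sin(4π/15-7π/180)]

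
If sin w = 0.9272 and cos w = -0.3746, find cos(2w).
cos(2w) = cos²w - sin²w = -0.7194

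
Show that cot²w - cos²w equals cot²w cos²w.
LHS = cos²w/sin²w - cos²w = cos²w(1/sin²w - 1) = cos²w · (1 - sin²w)/sin²w = cos²w · cos²w/sin²w = cos²w · cot²w = RHS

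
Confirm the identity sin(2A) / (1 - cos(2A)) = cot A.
LHS = 2 sin A cos A / (2sin²A) = cos A/sin A = cot A = RHS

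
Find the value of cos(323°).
cos(323°) = 0.7986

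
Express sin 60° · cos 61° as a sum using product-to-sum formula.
sin 60° cos 61° = (1/2)[sin(60°+61°) + sin(60°-61°)]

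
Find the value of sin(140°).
sin(140°) = 0.6428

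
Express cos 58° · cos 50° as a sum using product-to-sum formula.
cos 58° cos 50° = (1/2)[cos(58°-50°) + cos(58°+50°)]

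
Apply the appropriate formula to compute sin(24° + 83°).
sin(24° + 83°) = sin 24° cos 83° + cos 24° sin 83° = 0.9563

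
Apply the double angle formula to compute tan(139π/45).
tan(139π/45) = 2 tan 139π/90 / (1 - tan²139π/90) = 0.2867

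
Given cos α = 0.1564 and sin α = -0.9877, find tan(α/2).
tan(α/2) = sin α / (1 + cos α) = -0.8541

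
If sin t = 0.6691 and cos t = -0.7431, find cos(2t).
cos(2t) = cos²t - sin²t = 0.1045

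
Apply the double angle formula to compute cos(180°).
cos(180°) = cos²90° - sin²90° = -1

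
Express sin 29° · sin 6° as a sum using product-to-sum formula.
sin 29° sin 6° = (1/2)[cos(29°-6°) - cos(29°+6°)]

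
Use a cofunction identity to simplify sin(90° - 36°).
sin(90° - 36°) = cos(36°)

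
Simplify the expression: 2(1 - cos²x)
2(1 - cos²x) = 2(sin²x) (using Pythagorean identity)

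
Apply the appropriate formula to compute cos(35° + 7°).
cos(35° + 7°) = cos 35° cos 7° - sin 35° sin 7° = 0.7431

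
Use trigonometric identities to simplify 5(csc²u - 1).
5(csc²u - 1) = 5(cot²u) (using Pythagorean identity)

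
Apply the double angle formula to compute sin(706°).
sin(706°) = 2 sin 353° cos 353° = -0.2419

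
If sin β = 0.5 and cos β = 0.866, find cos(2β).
cos(2β) = cos²β - sin²β = 0.5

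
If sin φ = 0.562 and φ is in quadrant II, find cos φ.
cos φ = -0.8271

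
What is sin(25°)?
sin(25°) = 0.4226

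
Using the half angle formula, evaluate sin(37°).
sin(37°) = √((1 - cos 74°)/2) = 0.6018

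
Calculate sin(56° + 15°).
sin(56° + 15°) = sin 56° cos 15° + cos 56° sin 15° = 0.9455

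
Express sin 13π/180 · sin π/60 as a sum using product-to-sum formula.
sin 13π/180 sin π/60 = (1/2)[cos(13π/180-π/60) - cos(13π/180+π/60)]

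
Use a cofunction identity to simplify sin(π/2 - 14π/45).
sin(π/2 - 14π/45) = cos(14π/45)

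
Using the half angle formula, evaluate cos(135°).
cos(135°) = -√((1 + cos 270°)/2) = -√2/2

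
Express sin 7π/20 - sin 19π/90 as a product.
sin 7π/20 - sin 19π/90 = 2 cos(101π/360) sin(5π/72)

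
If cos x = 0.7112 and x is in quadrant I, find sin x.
sin x = 0.703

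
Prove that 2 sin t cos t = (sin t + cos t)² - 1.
RHS = sin²t + 2 sin t cos t + cos²t - 1 = (sin²t + cos²t) + 2 sin t cos t - 1 = 1 + 2 sin t cos t - 1 = 2 sin t cos t = LHS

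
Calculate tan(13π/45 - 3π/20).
tan(13π/45 - 3π/20) = (tan 13π/45 - tan 3π/20)/(1 + tan 13π/45 tan 3π/20) = 0.4663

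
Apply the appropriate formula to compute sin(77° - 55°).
sin(77° - 55°) = sin 77° cos 55° - cos 77° sin 55° = 0.3746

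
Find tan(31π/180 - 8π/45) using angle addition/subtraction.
tan(31π/180 - 8π/45) = (tan 31π/180 - tan 8π/45)/(1 + tan 31π/180 tan 8π/45) = -0.01746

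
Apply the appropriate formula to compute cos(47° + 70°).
cos(47° + 70°) = cos 47° cos 70° - sin 47° sin 70° = -0.454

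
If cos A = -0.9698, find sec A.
sec A = 1/cos A = -1.031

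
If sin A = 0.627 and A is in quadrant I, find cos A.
cos A = 0.779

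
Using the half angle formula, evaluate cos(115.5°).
cos(115.5°) = -√((1 + cos 231°)/2) = -0.4305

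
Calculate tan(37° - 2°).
tan(37° - 2°) = (tan 37° - tan 2°)/(1 + tan 37° tan 2°) = 0.7002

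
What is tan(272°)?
tan(272°) = -28.64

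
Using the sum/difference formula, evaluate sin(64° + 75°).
sin(64° + 75°) = sin 64° cos 75° + cos 64° sin 75° = 0.6561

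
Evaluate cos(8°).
cos(8°) = 0.9903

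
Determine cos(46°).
cos(46°) = 0.6947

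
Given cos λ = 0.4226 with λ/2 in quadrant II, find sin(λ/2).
sin(λ/2) = ±√((1 - cos λ)/2); positive since λ/2 ∈ QII, so sin(λ/2) = 0.5373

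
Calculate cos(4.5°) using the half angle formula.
cos(4.5°) = √((1 + cos 9°)/2) = 0.9969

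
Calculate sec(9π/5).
sec(9π/5) = 1.236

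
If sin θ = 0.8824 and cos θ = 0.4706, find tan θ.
tan θ = sin θ / cos θ = 1.875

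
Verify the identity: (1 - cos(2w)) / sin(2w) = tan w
LHS = 2sin²w / (2 sin w cos w) = sin w/cos w = tan w = RHS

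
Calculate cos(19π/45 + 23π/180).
cos(19π/45 + 23π/180) = cos 19π/45 cos 23π/180 - sin 19π/45 sin 23π/180 = -0.1564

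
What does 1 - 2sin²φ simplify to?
1 - 2sin²φ = cos(2φ) (using Double angle)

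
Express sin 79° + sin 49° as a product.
sin 79° + sin 49° = 2 sin(64°) cos(15°)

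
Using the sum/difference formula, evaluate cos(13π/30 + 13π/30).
cos(13π/30 + 13π/30) = cos 13π/30 cos 13π/30 - sin 13π/30 sin 13π/30 = -0.9135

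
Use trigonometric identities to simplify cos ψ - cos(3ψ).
cos ψ - cos(3ψ) = 2 sin(2ψ) sin ψ (using Sum-to-product)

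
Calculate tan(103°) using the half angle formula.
tan(103°) = sin 206° / (1 + cos 206°) = -4.331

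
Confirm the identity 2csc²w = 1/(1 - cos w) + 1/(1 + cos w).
RHS = [(1 + cos w) + (1 - cos w)] / [(1 - cos w)(1 + cos w)] = 2/(1 - cos²w) = 2/sin²w = 2csc²w = LHS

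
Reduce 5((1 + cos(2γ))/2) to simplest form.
5((1 + cos(2γ))/2) = 5(cos²γ) (using Power reduction)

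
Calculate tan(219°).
tan(219°) = 0.8098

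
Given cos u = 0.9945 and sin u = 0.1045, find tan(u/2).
tan(u/2) = sin u / (1 + cos u) = 0.05239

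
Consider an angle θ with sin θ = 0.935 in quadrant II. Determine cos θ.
cos θ = ±√(1 - sin²θ) = -0.3546 (negative in QII)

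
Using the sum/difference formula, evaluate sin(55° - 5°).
sin(55° - 5°) = sin 55° cos 5° - cos 55° sin 5° = 0.766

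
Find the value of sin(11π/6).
sin(11π/6) = -1/2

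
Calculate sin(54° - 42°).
sin(54° - 42°) = sin 54° cos 42° - cos 54° sin 42° = 0.2079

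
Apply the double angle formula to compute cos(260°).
cos(260°) = cos²130° - sin²130° = -0.1736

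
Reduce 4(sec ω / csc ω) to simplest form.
4(sec ω / csc ω) = 4(tan ω) (using Reciprocal identities)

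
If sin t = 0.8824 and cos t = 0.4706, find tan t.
tan t = sin t / cos t = 1.875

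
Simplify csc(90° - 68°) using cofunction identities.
csc(90° - 68°) = sec(68°)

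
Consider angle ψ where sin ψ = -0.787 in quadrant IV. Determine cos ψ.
cos ψ = √(1 - sin²ψ) = 0.617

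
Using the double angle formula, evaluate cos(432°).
cos(432°) = cos²216° - sin²216° = 0.309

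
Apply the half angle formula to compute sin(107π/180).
sin(107π/180) = √((1 - cos 107π/90)/2) = 0.9563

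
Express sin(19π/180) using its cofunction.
sin(19π/180) = cos(π/2 - 19π/180) = cos(71π/180)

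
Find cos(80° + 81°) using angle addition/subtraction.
cos(80° + 81°) = cos 80° cos 81° - sin 80° sin 81° = -0.9455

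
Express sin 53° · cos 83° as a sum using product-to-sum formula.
sin 53° cos 83° = (1/2)[sin(53°+83°) + sin(53°-83°)]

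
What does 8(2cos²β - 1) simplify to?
8(2cos²β - 1) = 8(cos(2β)) (using Double angle)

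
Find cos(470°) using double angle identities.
cos(470°) = cos²235° - sin²235° = -0.342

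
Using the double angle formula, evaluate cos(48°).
cos(48°) = cos²24° - sin²24° = 0.6691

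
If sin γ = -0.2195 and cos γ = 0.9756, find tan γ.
tan γ = sin γ / cos γ = -0.225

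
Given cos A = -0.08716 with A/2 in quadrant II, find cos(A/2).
cos(A/2) = ±√((1 + cos A)/2); negative since A/2 ∈ QII, so cos(A/2) = -0.6756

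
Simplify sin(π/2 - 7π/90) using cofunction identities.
sin(π/2 - 7π/90) = cos(7π/90)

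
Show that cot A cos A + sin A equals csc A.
LHS = cos²A/sin A + sin A = (cos²A + sin²A)/sin A = 1/sin A = csc A = RHS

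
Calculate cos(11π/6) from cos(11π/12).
cos(11π/6) = cos²11π/12 - sin²11π/12 = √3/2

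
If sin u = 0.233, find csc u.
csc u = 1/sin u = 4.292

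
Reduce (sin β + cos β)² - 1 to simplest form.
(sin β + cos β)² - 1 = sin(2β) (using Pythagorean + double angle)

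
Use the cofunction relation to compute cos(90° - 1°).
cos(90° - 1°) = sin(1°) = 0.01745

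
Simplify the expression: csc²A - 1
csc²A - 1 = cot²A (using Pythagorean identity)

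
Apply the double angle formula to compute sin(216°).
sin(216°) = 2 sin 108° cos 108° = -0.5878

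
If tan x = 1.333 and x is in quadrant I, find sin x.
sin x = 0.7999 (using tan²x + 1 = sec²x)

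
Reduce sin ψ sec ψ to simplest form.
sin ψ sec ψ = tan ψ (using Reciprocal + quotient)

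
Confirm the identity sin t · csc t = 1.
LHS = sin t · (1/sin t) = 1 = RHS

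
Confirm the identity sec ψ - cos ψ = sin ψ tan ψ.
LHS = 1/cos ψ - cos ψ = (1 - cos²ψ)/cos ψ = sin²ψ/cos ψ = sin ψ · (sin ψ/cos ψ) = sin ψ tan ψ = RHS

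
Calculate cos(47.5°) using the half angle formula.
cos(47.5°) = √((1 + cos 95°)/2) = 0.6756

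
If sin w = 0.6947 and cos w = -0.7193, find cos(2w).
cos(2w) = cos²w - sin²w = 0.03478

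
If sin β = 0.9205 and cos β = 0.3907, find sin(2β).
sin(2β) = 2 sin β cos β = 0.7193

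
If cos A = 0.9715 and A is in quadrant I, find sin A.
sin A = 0.237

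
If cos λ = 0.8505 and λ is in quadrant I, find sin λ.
sin λ = 0.526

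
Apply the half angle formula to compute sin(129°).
sin(129°) = √((1 - cos 258°)/2) = 0.7771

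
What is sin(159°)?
sin(159°) = 0.3584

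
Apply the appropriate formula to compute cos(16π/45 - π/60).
cos(16π/45 - π/60) = cos 16π/45 cos π/60 + sin 16π/45 sin π/60 = 0.4848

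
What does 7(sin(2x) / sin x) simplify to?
7(sin(2x) / sin x) = 7(2 cos x) (using Double angle)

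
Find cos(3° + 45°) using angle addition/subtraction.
cos(3° + 45°) = cos 3° cos 45° - sin 3° sin 45° = 0.6691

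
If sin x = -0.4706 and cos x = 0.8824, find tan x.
tan x = sin x / cos x = -0.5333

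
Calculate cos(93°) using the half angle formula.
cos(93°) = -√((1 + cos 186°)/2) = -0.05234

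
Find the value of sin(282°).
sin(282°) = -0.9781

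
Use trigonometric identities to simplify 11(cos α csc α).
11(cos α csc α) = 11(cot α) (using Reciprocal + quotient)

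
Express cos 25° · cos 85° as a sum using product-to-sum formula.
cos 25° cos 85° = (1/2)[cos(25°-85°) + cos(25°+85°)]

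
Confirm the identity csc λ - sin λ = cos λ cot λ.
LHS = 1/sin λ - sin λ = (1 - sin²λ)/sin λ = cos²λ/sin λ = cos λ · (cos λ/sin λ) = cos λ cot λ = RHS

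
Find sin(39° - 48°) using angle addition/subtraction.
sin(39° - 48°) = sin 39° cos 48° - cos 39° sin 48° = -0.1564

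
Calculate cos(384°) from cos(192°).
cos(384°) = cos²192° - sin²192° = 0.9135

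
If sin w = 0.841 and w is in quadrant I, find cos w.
cos w = 0.541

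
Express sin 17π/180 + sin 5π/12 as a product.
sin 17π/180 + sin 5π/12 = 2 sin(23π/90) cos(-29π/180)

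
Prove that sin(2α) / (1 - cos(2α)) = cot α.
LHS = 2 sin α cos α / (2sin²α) = cos α/sin α = cot α = RHS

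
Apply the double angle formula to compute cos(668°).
cos(668°) = cos²334° - sin²334° = 0.6157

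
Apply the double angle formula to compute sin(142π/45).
sin(142π/45) = 2 sin 71π/45 cos 71π/45 = -0.4695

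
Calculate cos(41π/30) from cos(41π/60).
cos(41π/30) = 2cos²41π/60 - 1 = -0.4067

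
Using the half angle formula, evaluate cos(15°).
cos(15°) = √((1 + cos 30°)/2) = (√6+√2)/4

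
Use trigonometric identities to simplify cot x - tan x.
cot x - tan x = 2 cot(2x) (using Double angle)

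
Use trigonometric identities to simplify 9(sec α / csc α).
9(sec α / csc α) = 9(tan α) (using Reciprocal identities)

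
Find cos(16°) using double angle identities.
cos(16°) = cos²8° - sin²8° = 0.9613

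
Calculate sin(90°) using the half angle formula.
sin(90°) = √((1 - cos 180°)/2) = 1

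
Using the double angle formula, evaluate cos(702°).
cos(702°) = 1 - 2sin²351° = 0.9511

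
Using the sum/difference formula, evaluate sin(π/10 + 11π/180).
sin(π/10 + 11π/180) = sin π/10 cos 11π/180 + cos π/10 sin 11π/180 = 0.4848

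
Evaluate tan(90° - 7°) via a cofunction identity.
tan(90° - 7°) = cot(7°) = 8.144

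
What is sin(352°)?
sin(352°) = -0.1392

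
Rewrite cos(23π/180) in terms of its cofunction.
cos(23π/180) = sin(π/2 - 23π/180) = sin(67π/180)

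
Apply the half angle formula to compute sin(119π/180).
sin(119π/180) = √((1 - cos 119π/90)/2) = 0.8746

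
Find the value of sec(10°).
sec(10°) = 1.015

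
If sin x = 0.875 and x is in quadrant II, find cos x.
cos x = -0.4841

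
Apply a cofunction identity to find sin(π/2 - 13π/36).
sin(π/2 - 13π/36) = cos(13π/36) = 0.4226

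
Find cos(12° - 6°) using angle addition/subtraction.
cos(12° - 6°) = cos 12° cos 6° + sin 12° sin 6° = 0.9945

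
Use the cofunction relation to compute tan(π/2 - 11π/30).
tan(π/2 - 11π/30) = cot(11π/30) = 0.4452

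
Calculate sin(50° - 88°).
sin(50° - 88°) = sin 50° cos 88° - cos 50° sin 88° = -0.6157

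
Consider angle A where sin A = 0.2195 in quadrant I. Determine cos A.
cos A = √(1 - sin²A) = 0.9756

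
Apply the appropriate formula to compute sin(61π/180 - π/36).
sin(61π/180 - π/36) = sin 61π/180 cos π/36 - cos 61π/180 sin π/36 = 0.829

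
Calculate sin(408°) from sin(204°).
sin(408°) = 2 sin 204° cos 204° = 0.7431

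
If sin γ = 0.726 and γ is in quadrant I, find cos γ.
cos γ = 0.6877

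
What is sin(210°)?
sin(210°) = -1/2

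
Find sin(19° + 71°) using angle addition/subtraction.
sin(19° + 71°) = sin 19° cos 71° + cos 19° sin 71° = 1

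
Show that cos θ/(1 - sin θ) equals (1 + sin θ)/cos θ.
RHS = (1 + sin θ)(1 - sin θ) / (cos θ(1 - sin θ)) = (1 - sin²θ) / (cos θ(1 - sin θ)) = cos²θ / (cos θ(1 - sin θ)) = cos θ/(1 - sin θ) = LHS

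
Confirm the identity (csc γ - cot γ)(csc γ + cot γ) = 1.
LHS = csc²γ - cot²γ = (1 + cot²γ) - cot²γ = 1 = RHS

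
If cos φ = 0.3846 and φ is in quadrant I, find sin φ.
sin φ = 0.9231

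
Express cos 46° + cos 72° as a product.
cos 46° + cos 72° = 2 cos(59°) cos(-13°)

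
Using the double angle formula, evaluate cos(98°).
cos(98°) = cos²49° - sin²49° = -0.1392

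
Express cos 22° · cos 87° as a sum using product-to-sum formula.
cos 22° cos 87° = (1/2)[cos(22°-87°) + cos(22°+87°)]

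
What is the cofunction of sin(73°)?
sin(73°) = cos(90° - 73°) = cos(17°)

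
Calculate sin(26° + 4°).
sin(26° + 4°) = sin 26° cos 4° + cos 26° sin 4° = 1/2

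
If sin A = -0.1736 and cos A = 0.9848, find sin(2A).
sin(2A) = 2 sin A cos A = -0.3419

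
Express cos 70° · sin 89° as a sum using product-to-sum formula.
cos 70° sin 89° = (1/2)[sin(70°+89°) - sin(70°-89°)]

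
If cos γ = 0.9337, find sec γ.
sec γ = 1/cos γ = 1.071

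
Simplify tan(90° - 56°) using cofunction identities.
tan(90° - 56°) = cot(56°)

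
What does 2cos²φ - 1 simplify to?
2cos²φ - 1 = cos(2φ) (using Double angle)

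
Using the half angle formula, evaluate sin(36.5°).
sin(36.5°) = √((1 - cos 73°)/2) = 0.5948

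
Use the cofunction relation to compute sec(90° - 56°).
sec(90° - 56°) = csc(56°) = 1.206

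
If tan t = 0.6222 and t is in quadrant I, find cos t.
cos t = 0.8491 (using tan²t + 1 = sec²t)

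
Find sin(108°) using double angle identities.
sin(108°) = 2 sin 54° cos 54° = 0.9511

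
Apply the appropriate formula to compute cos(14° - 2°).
cos(14° - 2°) = cos 14° cos 2° + sin 14° sin 2° = 0.9781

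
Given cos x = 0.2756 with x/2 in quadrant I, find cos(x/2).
cos(x/2) = ±√((1 + cos x)/2); positive since x/2 ∈ QI, so cos(x/2) = 0.7986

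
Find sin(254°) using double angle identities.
sin(254°) = 2 sin 127° cos 127° = -0.9613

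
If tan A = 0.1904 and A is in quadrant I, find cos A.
cos A = 0.9824 (using tan²A + 1 = sec²A)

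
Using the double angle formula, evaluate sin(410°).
sin(410°) = 2 sin 205° cos 205° = 0.766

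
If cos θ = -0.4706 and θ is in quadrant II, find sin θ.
sin θ = 0.8823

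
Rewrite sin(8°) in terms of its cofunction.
sin(8°) = cos(90° - 8°) = cos(82°)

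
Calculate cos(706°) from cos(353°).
cos(706°) = cos²353° - sin²353° = 0.9703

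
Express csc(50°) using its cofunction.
csc(50°) = sec(90° - 50°) = sec(40°)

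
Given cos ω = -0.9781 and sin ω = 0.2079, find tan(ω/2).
tan(ω/2) = sin ω / (1 + cos ω) = 9.493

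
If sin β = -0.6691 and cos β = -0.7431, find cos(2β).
cos(2β) = cos²β - sin²β = 0.1045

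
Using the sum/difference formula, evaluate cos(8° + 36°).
cos(8° + 36°) = cos 8° cos 36° - sin 8° sin 36° = 0.7193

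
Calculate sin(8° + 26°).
sin(8° + 26°) = sin 8° cos 26° + cos 8° sin 26° = 0.5592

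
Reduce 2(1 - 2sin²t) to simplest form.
2(1 - 2sin²t) = 2(cos(2t)) (using Double angle)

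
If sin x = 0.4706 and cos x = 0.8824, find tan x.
tan x = sin x / cos x = 0.5333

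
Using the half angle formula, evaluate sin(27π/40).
sin(27π/40) = √((1 - cos 27π/20)/2) = 0.8526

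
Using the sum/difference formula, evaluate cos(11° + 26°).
cos(11° + 26°) = cos 11° cos 26° - sin 11° sin 26° = 0.7986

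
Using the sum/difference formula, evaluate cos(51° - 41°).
cos(51° - 41°) = cos 51° cos 41° + sin 51° sin 41° = 0.9848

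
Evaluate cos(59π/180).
cos(59π/180) = 0.515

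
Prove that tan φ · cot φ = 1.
LHS = (sin φ/cos φ) · (cos φ/sin φ) = 1 = RHS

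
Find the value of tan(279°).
tan(279°) = -6.314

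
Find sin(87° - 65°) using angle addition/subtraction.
sin(87° - 65°) = sin 87° cos 65° - cos 87° sin 65° = 0.3746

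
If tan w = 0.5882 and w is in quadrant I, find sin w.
sin w = 0.507 (using tan²w + 1 = sec²w)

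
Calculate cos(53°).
cos(53°) = 0.6018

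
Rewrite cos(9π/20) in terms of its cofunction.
cos(9π/20) = sin(π/2 - 9π/20) = sin(π/20)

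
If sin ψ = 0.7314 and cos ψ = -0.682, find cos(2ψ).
cos(2ψ) = cos²ψ - sin²ψ = -0.06982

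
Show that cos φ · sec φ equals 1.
LHS = cos φ · (1/cos φ) = 1 = RHS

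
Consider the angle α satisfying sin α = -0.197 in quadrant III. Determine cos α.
cos α = ±√(1 - sin²α) = -0.9804 (negative in QIII)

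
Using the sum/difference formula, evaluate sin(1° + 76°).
sin(1° + 76°) = sin 1° cos 76° + cos 1° sin 76° = 0.9744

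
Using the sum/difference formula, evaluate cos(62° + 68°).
cos(62° + 68°) = cos 62° cos 68° - sin 62° sin 68° = -0.6428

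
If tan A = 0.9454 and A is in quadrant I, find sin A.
sin A = 0.687 (using tan²A + 1 = sec²A)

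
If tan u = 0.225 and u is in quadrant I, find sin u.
sin u = 0.2195 (using tan²u + 1 = sec²u)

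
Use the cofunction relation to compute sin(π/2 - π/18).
sin(π/2 - π/18) = cos(π/18) = 0.9848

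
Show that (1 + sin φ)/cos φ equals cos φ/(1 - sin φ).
LHS = (1 + sin φ)(1 - sin φ) / (cos φ(1 - sin φ)) = (1 - sin²φ) / (cos φ(1 - sin φ)) = cos²φ / (cos φ(1 - sin φ)) = cos φ/(1 - sin φ) = RHS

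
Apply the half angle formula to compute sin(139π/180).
sin(139π/180) = √((1 - cos 139π/90)/2) = 0.6561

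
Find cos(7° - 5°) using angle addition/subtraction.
cos(7° - 5°) = cos 7° cos 5° + sin 7° sin 5° = 0.9994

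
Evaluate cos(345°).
cos(345°) = (√6+√2)/4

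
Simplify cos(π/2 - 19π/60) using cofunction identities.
cos(π/2 - 19π/60) = sin(19π/60)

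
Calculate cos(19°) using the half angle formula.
cos(19°) = √((1 + cos 38°)/2) = 0.9455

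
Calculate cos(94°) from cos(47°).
cos(94°) = cos²47° - sin²47° = -0.06976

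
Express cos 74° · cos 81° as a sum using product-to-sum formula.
cos 74° cos 81° = (1/2)[cos(74°-81°) + cos(74°+81°)]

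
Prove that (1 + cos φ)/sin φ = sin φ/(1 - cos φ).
RHS = sin φ(1 + cos φ) / ((1 - cos φ)(1 + cos φ)) = sin φ(1 + cos φ) / (1 - cos²φ) = sin φ(1 + cos φ) / sin²φ = (1 + cos φ)/sin φ = LHS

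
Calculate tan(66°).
tan(66°) = 2.246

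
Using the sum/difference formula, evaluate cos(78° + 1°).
cos(78° + 1°) = cos 78° cos 1° - sin 78° sin 1° = 0.1908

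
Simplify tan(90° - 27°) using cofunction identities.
tan(90° - 27°) = cot(27°)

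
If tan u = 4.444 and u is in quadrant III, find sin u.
sin u = -0.9756 (using tan²u + 1 = sec²u)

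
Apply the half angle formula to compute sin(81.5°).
sin(81.5°) = √((1 - cos 163°)/2) = 0.989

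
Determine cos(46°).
cos(46°) = 0.6947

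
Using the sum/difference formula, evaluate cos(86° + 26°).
cos(86° + 26°) = cos 86° cos 26° - sin 86° sin 26° = -0.3746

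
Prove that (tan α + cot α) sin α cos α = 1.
LHS = (sin α/cos α + cos α/sin α) sin α cos α = ((sin²α + cos²α)/(sin α cos α)) · sin α cos α = sin²α + cos²α = 1 = RHS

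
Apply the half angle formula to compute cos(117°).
cos(117°) = -√((1 + cos 234°)/2) = -0.454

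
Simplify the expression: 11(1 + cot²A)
11(1 + cot²A) = 11(csc²A) (using Pythagorean identity)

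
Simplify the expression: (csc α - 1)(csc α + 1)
(csc α - 1)(csc α + 1) = cot²α (using Diff. of squares)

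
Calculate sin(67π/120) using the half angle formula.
sin(67π/120) = √((1 - cos 67π/60)/2) = 0.9833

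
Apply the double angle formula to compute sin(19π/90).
sin(19π/90) = 2 sin 19π/180 cos 19π/180 = 0.6157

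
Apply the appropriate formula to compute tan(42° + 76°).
tan(42° + 76°) = (tan 42° + tan 76°)/(1 - tan 42° tan 76°) = -1.881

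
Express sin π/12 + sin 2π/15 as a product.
sin π/12 + sin 2π/15 = 2 sin(13π/120) cos(-π/40)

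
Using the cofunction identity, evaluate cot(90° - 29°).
cot(90° - 29°) = tan(29°) = 0.5543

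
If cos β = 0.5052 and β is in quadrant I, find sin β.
sin β = 0.863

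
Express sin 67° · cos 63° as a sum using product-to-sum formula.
sin 67° cos 63° = (1/2)[sin(67°+63°) + sin(67°-63°)]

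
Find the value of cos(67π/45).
cos(67π/45) = -0.0349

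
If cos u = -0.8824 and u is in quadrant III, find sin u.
sin u = -0.4705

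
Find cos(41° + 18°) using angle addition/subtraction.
cos(41° + 18°) = cos 41° cos 18° - sin 41° sin 18° = 0.515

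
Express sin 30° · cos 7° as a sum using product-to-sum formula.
sin 30° cos 7° = (1/2)[sin(30°+7°) + sin(30°-7°)]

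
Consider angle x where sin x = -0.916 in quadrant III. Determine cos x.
cos x = ±√(1 - sin²x) = -0.4012 (negative in QIII)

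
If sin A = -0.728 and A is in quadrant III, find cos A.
cos A = -0.6856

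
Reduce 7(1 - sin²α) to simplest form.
7(1 - sin²α) = 7(cos²α) (using Pythagorean identity)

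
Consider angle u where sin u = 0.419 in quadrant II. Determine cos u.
cos u = ±√(1 - sin²u) = -0.908 (negative in QII)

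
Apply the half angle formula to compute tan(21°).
tan(21°) = sin 42° / (1 + cos 42°) = 0.3839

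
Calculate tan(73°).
tan(73°) = 3.271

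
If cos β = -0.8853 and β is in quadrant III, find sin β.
sin β = -0.465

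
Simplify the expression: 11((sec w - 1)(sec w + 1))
11((sec w - 1)(sec w + 1)) = 11(tan²w) (using Diff. of squares)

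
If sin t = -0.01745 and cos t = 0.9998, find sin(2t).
sin(2t) = 2 sin t cos t = -0.03489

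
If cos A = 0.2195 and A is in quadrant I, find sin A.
sin A = 0.9756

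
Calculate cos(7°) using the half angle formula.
cos(7°) = √((1 + cos 14°)/2) = 0.9925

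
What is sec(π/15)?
sec(π/15) = 1.022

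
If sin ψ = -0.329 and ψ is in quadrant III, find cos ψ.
cos ψ = -0.9443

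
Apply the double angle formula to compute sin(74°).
sin(74°) = 2 sin 37° cos 37° = 0.9613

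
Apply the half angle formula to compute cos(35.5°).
cos(35.5°) = √((1 + cos 71°)/2) = 0.8141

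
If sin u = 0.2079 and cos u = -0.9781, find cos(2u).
cos(2u) = cos²u - sin²u = 0.9135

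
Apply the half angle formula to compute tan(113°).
tan(113°) = sin 226° / (1 + cos 226°) = -2.356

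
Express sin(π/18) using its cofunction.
sin(π/18) = cos(π/2 - π/18) = cos(4π/9)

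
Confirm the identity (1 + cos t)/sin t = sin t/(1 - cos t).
RHS = sin t(1 + cos t) / ((1 - cos t)(1 + cos t)) = sin t(1 + cos t) / (1 - cos²t) = sin t(1 + cos t) / sin²t = (1 + cos t)/sin t = LHS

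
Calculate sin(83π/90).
sin(83π/90) = 0.2419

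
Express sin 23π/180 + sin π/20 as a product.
sin 23π/180 + sin π/20 = 2 sin(4π/45) cos(7π/180)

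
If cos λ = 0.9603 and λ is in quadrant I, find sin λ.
sin λ = 0.279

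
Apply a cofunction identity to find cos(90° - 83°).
cos(90° - 83°) = sin(83°) = 0.9925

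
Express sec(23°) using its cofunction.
sec(23°) = csc(90° - 23°) = csc(67°)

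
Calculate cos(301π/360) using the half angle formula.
cos(301π/360) = -√((1 + cos 301π/180)/2) = -0.8704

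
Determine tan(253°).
tan(253°) = 3.271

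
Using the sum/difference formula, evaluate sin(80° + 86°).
sin(80° + 86°) = sin 80° cos 86° + cos 80° sin 86° = 0.2419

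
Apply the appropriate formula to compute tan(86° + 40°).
tan(86° + 40°) = (tan 86° + tan 40°)/(1 - tan 86° tan 40°) = -1.376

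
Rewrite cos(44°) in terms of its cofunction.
cos(44°) = sin(90° - 44°) = sin(46°)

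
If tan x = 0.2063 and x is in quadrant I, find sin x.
sin x = 0.202 (using tan²x + 1 = sec²x)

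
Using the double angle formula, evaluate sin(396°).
sin(396°) = 2 sin 198° cos 198° = 0.5878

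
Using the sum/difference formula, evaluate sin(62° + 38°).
sin(62° + 38°) = sin 62° cos 38° + cos 62° sin 38° = 0.9848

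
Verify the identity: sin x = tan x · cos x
RHS = (sin x/cos x) · cos x = sin x = LHS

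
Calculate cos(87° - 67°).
cos(87° - 67°) = cos 87° cos 67° + sin 87° sin 67° = 0.9397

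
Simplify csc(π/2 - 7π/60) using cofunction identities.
csc(π/2 - 7π/60) = sec(7π/60)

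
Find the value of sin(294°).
sin(294°) = -0.9135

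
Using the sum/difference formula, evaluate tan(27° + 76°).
tan(27° + 76°) = (tan 27° + tan 76°)/(1 - tan 27° tan 76°) = -4.331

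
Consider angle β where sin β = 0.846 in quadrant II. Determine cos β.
cos β = ±√(1 - sin²β) = -0.5332 (negative in QII)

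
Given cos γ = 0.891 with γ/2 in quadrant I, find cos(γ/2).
cos(γ/2) = ±√((1 + cos γ)/2); positive since γ/2 ∈ QI, so cos(γ/2) = 0.9724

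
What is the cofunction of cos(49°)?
cos(49°) = sin(90° - 49°) = sin(41°)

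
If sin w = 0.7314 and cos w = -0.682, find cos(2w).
cos(2w) = cos²w - sin²w = -0.06982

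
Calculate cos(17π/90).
cos(17π/90) = 0.829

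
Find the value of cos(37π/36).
cos(37π/36) = -0.9962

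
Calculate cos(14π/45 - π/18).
cos(14π/45 - π/18) = cos 14π/45 cos π/18 + sin 14π/45 sin π/18 = 0.6947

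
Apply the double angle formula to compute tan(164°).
tan(164°) = 2 tan 82° / (1 - tan²82°) = -0.2867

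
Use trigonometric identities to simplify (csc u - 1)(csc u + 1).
(csc u - 1)(csc u + 1) = cot²u (using Diff. of squares)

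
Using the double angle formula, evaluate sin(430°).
sin(430°) = 2 sin 215° cos 215° = 0.9397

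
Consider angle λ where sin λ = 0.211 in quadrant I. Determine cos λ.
cos λ = √(1 - sin²λ) = 0.9775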